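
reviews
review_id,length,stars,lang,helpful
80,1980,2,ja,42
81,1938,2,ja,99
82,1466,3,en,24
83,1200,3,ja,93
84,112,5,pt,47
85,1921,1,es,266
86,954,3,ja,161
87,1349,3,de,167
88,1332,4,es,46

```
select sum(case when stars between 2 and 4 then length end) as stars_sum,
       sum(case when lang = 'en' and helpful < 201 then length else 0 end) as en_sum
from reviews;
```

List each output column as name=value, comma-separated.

[stars_sum: stars between 2 and 4]
review_id=80: ✓ → 1980
review_id=81: ✓ → 1938
review_id=82: ✓ → 1466
review_id=83: ✓ → 1200
review_id=84: ✗
review_id=85: ✗
review_id=86: ✓ → 954
review_id=87: ✓ → 1349
review_id=88: ✓ → 1332
stars_sum = 1980 + 1938 + 1466 + 1200 + 954 + 1349 + 1332 = 10219
—
[en_sum: lang = 'en' and helpful < 201]
review_id=80: ✗
review_id=81: ✗
review_id=82: ✓ → 1466
review_id=83: ✗
review_id=84: ✗
review_id=85: ✗
review_id=86: ✗
review_id=87: ✗
review_id=88: ✗
en_sum = 1466

stars_sum=10219, en_sum=1466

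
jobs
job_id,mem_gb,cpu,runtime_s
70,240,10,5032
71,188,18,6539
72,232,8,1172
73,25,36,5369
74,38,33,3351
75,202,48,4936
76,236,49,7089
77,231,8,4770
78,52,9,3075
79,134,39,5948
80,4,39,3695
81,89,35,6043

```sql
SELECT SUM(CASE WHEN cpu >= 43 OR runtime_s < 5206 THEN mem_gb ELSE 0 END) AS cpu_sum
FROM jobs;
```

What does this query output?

job_id=70: ✓ → 240
job_id=71: ✗
job_id=72: ✓ → 232
job_id=73: ✗
job_id=74: ✓ → 38
job_id=75: ✓ → 202
job_id=76: ✓ → 236
job_id=77: ✓ → 231
job_id=78: ✓ → 52
job_id=79: ✗
job_id=80: ✓ → 4
job_id=81: ✗
cpu_sum = 240 + 232 + 38 + 202 + 236 + 231 + 52 + 4 = 1235

1235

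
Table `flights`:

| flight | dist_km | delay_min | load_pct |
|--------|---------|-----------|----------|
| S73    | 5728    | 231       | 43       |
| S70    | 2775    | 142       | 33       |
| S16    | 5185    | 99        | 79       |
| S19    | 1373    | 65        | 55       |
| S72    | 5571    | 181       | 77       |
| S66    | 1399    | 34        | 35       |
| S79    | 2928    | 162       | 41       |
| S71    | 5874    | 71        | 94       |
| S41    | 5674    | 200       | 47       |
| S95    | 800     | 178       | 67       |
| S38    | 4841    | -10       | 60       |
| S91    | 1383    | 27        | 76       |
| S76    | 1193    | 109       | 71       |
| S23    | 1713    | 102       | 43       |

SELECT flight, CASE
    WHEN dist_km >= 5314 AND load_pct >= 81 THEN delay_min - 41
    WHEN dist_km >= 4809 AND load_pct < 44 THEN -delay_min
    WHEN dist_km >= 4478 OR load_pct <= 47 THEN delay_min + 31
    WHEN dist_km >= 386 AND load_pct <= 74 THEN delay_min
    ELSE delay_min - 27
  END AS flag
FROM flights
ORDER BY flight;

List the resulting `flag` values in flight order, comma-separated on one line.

flight=S16: dist_km >= 4478 OR load_pct <= 47 → 130
flight=S19: dist_km >= 386 AND load_pct <= 74 → 65
flight=S23: dist_km >= 4478 OR load_pct <= 47 → 133
flight=S38: dist_km >= 4478 OR load_pct <= 47 → 21
flight=S41: dist_km >= 4478 OR load_pct <= 47 → 231
flight=S66: dist_km >= 4478 OR load_pct <= 47 → 65
flight=S70: dist_km >= 4478 OR load_pct <= 47 → 173
flight=S71: dist_km >= 5314 AND load_pct >= 81 → 30
flight=S72: dist_km >= 4478 OR load_pct <= 47 → 212
flight=S73: dist_km >= 4809 AND load_pct < 44 → -231
flight=S76: dist_km >= 386 AND load_pct <= 74 → 109
flight=S79: dist_km >= 4478 OR load_pct <= 47 → 193
flight=S91: ELSE → 0
flight=S95: dist_km >= 386 AND load_pct <= 74 → 178

130, 65, 133, 21, 231, 65, 173, 30, 212, -231, 109, 193, 0, 178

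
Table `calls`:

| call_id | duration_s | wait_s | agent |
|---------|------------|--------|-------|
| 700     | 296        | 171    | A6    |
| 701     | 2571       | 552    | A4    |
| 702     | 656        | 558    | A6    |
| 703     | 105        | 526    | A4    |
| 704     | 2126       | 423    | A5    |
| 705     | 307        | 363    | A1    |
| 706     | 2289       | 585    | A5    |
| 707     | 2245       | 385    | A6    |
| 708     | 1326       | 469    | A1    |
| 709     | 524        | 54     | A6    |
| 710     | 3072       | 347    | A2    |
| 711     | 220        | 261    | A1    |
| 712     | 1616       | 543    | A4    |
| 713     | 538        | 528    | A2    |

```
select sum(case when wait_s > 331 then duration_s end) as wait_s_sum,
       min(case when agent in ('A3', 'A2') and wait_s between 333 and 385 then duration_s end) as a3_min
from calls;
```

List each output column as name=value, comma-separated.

wait_s_sum=16851, a3_min=3072

[wait_s_sum: wait_s > 331]
call_id=700: ✗
call_id=701: ✓ → 2571
call_id=702: ✓ → 656
call_id=703: ✓ → 105
call_id=704: ✓ → 2126
call_id=705: ✓ → 307
call_id=706: ✓ → 2289
call_id=707: ✓ → 2245
call_id=708: ✓ → 1326
call_id=709: ✗
call_id=710: ✓ → 3072
call_id=711: ✗
call_id=712: ✓ → 1616
call_id=713: ✓ → 538
wait_s_sum = 2571 + 656 + 105 + 2126 + 307 + 2289 + 2245 + 1326 + 3072 + 1616 + 538 = 16851
—
[a3_min: agent in ('A3', 'A2') and wait_s between 333 and 385]
call_id=700: ✗
call_id=701: ✗
call_id=702: ✗
call_id=703: ✗
call_id=704: ✗
call_id=705: ✗
call_id=706: ✗
call_id=707: ✗
call_id=708: ✗
call_id=709: ✗
call_id=710: ✓ → 3072
call_id=711: ✗
call_id=712: ✗
call_id=713: ✗
a3_min = MIN(3072) = 3072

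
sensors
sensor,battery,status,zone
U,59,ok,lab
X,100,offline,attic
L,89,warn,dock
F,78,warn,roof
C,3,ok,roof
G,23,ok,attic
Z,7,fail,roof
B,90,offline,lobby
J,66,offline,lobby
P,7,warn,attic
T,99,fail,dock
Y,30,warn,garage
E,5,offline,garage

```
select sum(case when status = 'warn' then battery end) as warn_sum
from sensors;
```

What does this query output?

204

sensor=U: ✗
sensor=X: ✗
sensor=L: ✓ → 89
sensor=F: ✓ → 78
sensor=C: ✗
sensor=G: ✗
sensor=Z: ✗
sensor=B: ✗
sensor=J: ✗
sensor=P: ✓ → 7
sensor=T: ✗
sensor=Y: ✓ → 30
sensor=E: ✗
warn_sum = 89 + 78 + 7 + 30 = 204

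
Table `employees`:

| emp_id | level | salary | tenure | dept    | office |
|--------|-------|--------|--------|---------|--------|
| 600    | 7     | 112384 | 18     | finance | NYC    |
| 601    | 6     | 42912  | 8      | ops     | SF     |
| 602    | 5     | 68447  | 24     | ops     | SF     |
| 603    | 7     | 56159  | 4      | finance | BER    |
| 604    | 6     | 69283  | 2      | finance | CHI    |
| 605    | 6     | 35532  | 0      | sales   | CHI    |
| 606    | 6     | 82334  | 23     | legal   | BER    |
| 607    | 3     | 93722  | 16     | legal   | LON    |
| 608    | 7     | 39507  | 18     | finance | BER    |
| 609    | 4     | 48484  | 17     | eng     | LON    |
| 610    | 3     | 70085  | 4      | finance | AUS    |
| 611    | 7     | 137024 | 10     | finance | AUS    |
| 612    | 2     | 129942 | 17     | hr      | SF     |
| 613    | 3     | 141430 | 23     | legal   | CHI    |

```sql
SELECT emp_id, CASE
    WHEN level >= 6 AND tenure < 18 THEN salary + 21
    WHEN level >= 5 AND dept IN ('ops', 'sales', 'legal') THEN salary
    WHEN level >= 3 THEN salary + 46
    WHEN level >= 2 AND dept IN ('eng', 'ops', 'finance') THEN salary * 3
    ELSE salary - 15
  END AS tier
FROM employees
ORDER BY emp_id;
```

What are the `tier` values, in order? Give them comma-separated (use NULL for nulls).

112430, 42933, 68447, 56180, 69304, 35553, 82334, 93768, 39553, 48530, 70131, 137045, 129927, 141476

emp_id=600: level >= 3 → 112430
emp_id=601: level >= 6 AND tenure < 18 → 42933
emp_id=602: level >= 5 AND dept IN ('ops', 'sales', 'legal') → 68447
emp_id=603: level >= 6 AND tenure < 18 → 56180
emp_id=604: level >= 6 AND tenure < 18 → 69304
emp_id=605: level >= 6 AND tenure < 18 → 35553
emp_id=606: level >= 5 AND dept IN ('ops', 'sales', 'legal') → 82334
emp_id=607: level >= 3 → 93768
emp_id=608: level >= 3 → 39553
emp_id=609: level >= 3 → 48530
emp_id=610: level >= 3 → 70131
emp_id=611: level >= 6 AND tenure < 18 → 137045
emp_id=612: ELSE → 129927
emp_id=613: level >= 3 → 141476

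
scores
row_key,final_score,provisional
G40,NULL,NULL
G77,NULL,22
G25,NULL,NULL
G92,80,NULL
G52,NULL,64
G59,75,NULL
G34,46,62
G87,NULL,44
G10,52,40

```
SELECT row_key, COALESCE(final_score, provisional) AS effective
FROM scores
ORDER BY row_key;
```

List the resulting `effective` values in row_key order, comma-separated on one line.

row_key=G10: final_score=52 → 52
row_key=G25: final_score=NULL, provisional=NULL (all NULL) → NULL
row_key=G34: final_score=46 → 46
row_key=G40: final_score=NULL, provisional=NULL (all NULL) → NULL
row_key=G52: final_score=NULL, provisional=64 → 64
row_key=G59: final_score=75 → 75
row_key=G77: final_score=NULL, provisional=22 → 22
row_key=G87: final_score=NULL, provisional=44 → 44
row_key=G92: final_score=80 → 80

52, NULL, 46, NULL, 64, 75, 22, 44, 80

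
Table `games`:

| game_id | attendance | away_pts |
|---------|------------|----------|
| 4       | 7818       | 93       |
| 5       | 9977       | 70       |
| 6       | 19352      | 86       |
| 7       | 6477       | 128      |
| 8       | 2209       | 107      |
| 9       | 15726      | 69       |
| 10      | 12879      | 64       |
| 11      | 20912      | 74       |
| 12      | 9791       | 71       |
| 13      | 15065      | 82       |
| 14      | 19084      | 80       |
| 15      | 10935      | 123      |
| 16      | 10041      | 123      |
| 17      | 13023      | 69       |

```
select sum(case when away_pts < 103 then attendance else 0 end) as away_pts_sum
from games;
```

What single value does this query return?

143627

game_id=4: ✓ → 7818
game_id=5: ✓ → 9977
game_id=6: ✓ → 19352
game_id=7: ✗
game_id=8: ✗
game_id=9: ✓ → 15726
game_id=10: ✓ → 12879
game_id=11: ✓ → 20912
game_id=12: ✓ → 9791
game_id=13: ✓ → 15065
game_id=14: ✓ → 19084
game_id=15: ✗
game_id=16: ✗
game_id=17: ✓ → 13023
away_pts_sum = 7818 + 9977 + 19352 + 15726 + 12879 + 20912 + 9791 + 15065 + 19084 + 13023 = 143627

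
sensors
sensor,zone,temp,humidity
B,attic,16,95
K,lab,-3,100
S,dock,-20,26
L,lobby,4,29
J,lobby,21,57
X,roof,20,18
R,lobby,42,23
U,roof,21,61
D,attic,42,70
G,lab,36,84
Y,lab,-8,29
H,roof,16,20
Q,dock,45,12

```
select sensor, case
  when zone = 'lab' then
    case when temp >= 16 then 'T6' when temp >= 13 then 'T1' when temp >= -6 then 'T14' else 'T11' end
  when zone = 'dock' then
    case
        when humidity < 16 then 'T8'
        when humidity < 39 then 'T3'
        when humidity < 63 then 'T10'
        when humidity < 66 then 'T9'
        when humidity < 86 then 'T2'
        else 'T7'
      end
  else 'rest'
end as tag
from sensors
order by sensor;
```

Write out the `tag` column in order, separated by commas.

rest, rest, T6, rest, rest, T14, rest, T8, rest, T3, rest, rest, T11

sensor=B: zone='attic' → outer ELSE → rest
sensor=D: zone='attic' → outer ELSE → rest
sensor=G: zone='lab' → inner[temp >= 16] → T6
sensor=H: zone='roof' → outer ELSE → rest
sensor=J: zone='lobby' → outer ELSE → rest
sensor=K: zone='lab' → inner[temp >= -6] → T14
sensor=L: zone='lobby' → outer ELSE → rest
sensor=Q: zone='dock' → inner[humidity < 16] → T8
sensor=R: zone='lobby' → outer ELSE → rest
sensor=S: zone='dock' → inner[humidity < 39] → T3
sensor=U: zone='roof' → outer ELSE → rest
sensor=X: zone='roof' → outer ELSE → rest
sensor=Y: zone='lab' → inner[ELSE] → T11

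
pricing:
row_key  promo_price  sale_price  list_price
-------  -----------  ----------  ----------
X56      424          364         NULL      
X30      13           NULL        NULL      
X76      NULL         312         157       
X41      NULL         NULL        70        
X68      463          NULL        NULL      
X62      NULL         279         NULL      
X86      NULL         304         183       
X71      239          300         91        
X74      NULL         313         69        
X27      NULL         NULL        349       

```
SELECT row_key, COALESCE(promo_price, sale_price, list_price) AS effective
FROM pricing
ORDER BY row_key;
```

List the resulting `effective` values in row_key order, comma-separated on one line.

349, 13, 70, 424, 279, 463, 239, 313, 312, 304

row_key=X27: promo_price=NULL, sale_price=NULL, list_price=349 → 349
row_key=X30: promo_price=13 → 13
row_key=X41: promo_price=NULL, sale_price=NULL, list_price=70 → 70
row_key=X56: promo_price=424 → 424
row_key=X62: promo_price=NULL, sale_price=279 → 279
row_key=X68: promo_price=463 → 463
row_key=X71: promo_price=239 → 239
row_key=X74: promo_price=NULL, sale_price=313 → 313
row_key=X76: promo_price=NULL, sale_price=312 → 312
row_key=X86: promo_price=NULL, sale_price=304 → 304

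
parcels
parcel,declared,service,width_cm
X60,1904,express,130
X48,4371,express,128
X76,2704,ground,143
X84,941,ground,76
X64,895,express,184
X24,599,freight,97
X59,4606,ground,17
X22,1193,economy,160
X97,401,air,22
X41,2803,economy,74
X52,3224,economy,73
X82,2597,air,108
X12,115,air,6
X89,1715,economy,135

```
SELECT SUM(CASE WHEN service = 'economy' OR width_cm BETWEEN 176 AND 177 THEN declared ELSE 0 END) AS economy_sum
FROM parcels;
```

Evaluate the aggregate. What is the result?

parcel=X60: ✗
parcel=X48: ✗
parcel=X76: ✗
parcel=X84: ✗
parcel=X64: ✗
parcel=X24: ✗
parcel=X59: ✗
parcel=X22: ✓ → 1193
parcel=X97: ✗
parcel=X41: ✓ → 2803
parcel=X52: ✓ → 3224
parcel=X82: ✗
parcel=X12: ✗
parcel=X89: ✓ → 1715
economy_sum = 1193 + 2803 + 3224 + 1715 = 8935

8935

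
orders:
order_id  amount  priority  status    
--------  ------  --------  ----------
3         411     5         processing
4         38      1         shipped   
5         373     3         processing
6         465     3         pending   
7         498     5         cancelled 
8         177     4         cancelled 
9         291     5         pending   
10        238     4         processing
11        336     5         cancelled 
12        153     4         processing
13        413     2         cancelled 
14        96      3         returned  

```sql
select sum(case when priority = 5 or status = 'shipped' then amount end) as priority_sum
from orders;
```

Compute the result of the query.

1574

order_id=3: ✓ → 411
order_id=4: ✓ → 38
order_id=5: ✗
order_id=6: ✗
order_id=7: ✓ → 498
order_id=8: ✗
order_id=9: ✓ → 291
order_id=10: ✗
order_id=11: ✓ → 336
order_id=12: ✗
order_id=13: ✗
order_id=14: ✗
priority_sum = 411 + 38 + 498 + 291 + 336 = 1574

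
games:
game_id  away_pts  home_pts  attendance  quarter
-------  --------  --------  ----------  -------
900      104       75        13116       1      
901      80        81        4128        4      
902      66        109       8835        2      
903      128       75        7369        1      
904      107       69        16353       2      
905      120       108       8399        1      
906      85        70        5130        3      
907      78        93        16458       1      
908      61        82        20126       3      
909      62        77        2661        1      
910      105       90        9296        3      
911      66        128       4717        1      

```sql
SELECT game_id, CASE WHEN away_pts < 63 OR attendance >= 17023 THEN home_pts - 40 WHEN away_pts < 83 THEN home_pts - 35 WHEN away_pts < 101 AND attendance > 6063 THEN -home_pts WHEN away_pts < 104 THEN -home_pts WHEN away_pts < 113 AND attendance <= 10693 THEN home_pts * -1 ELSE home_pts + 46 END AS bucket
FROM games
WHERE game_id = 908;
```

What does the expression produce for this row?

42

game_id = 908: away_pts=61, home_pts=82, attendance=20126, quarter=3.
away_pts < 63 OR attendance >= 17023 → true → 42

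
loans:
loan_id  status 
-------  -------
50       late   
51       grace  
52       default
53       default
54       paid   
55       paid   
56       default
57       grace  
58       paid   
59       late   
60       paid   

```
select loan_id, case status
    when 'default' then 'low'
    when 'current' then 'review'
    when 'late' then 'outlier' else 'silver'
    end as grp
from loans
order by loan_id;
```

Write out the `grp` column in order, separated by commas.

outlier, silver, low, low, silver, silver, low, silver, silver, outlier, silver

loan_id=50: status='late' → outlier
loan_id=51: ELSE → silver
loan_id=52: status='default' → low
loan_id=53: status='default' → low
loan_id=54: ELSE → silver
loan_id=55: ELSE → silver
loan_id=56: status='default' → low
loan_id=57: ELSE → silver
loan_id=58: ELSE → silver
loan_id=59: status='late' → outlier
loan_id=60: ELSE → silver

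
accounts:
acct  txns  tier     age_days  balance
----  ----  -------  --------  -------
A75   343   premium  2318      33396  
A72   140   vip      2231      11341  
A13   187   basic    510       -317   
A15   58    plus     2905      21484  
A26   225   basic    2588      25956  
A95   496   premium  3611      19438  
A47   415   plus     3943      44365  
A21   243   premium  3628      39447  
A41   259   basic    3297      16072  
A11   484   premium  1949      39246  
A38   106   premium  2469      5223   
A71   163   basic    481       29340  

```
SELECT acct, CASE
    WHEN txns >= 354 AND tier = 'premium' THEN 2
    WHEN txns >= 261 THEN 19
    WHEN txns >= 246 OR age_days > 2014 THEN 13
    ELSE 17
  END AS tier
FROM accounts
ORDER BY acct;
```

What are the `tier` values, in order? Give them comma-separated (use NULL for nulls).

acct=A11: txns >= 354 AND tier = 'premium' → 2
acct=A13: ELSE → 17
acct=A15: txns >= 246 OR age_days > 2014 → 13
acct=A21: txns >= 246 OR age_days > 2014 → 13
acct=A26: txns >= 246 OR age_days > 2014 → 13
acct=A38: txns >= 246 OR age_days > 2014 → 13
acct=A41: txns >= 246 OR age_days > 2014 → 13
acct=A47: txns >= 261 → 19
acct=A71: ELSE → 17
acct=A72: txns >= 246 OR age_days > 2014 → 13
acct=A75: txns >= 261 → 19
acct=A95: txns >= 354 AND tier = 'premium' → 2

2, 17, 13, 13, 13, 13, 13, 19, 17, 13, 19, 2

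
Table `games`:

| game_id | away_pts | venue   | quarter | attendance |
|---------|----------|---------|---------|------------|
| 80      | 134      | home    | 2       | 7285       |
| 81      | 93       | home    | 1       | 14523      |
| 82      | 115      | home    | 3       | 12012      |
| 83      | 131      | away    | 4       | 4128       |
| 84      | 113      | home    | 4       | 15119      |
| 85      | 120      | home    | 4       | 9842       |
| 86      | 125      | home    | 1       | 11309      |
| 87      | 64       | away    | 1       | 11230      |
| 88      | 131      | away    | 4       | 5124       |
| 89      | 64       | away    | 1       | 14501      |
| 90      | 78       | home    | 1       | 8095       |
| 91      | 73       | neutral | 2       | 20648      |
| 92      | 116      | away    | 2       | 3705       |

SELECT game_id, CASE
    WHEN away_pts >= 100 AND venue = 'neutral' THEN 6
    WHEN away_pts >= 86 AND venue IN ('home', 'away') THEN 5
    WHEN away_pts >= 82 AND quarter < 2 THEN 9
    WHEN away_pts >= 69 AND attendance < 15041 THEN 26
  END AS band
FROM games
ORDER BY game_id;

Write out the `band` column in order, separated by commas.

5, 5, 5, 5, 5, 5, 5, NULL, 5, NULL, 26, NULL, 5

game_id=80: away_pts >= 86 AND venue IN ('home', 'away') → 5
game_id=81: away_pts >= 86 AND venue IN ('home', 'away') → 5
game_id=82: away_pts >= 86 AND venue IN ('home', 'away') → 5
game_id=83: away_pts >= 86 AND venue IN ('home', 'away') → 5
game_id=84: away_pts >= 86 AND venue IN ('home', 'away') → 5
game_id=85: away_pts >= 86 AND venue IN ('home', 'away') → 5
game_id=86: away_pts >= 86 AND venue IN ('home', 'away') → 5
game_id=87: (no match → NULL) → NULL
game_id=88: away_pts >= 86 AND venue IN ('home', 'away') → 5
game_id=89: (no match → NULL) → NULL
game_id=90: away_pts >= 69 AND attendance < 15041 → 26
game_id=91: (no match → NULL) → NULL
game_id=92: away_pts >= 86 AND venue IN ('home', 'away') → 5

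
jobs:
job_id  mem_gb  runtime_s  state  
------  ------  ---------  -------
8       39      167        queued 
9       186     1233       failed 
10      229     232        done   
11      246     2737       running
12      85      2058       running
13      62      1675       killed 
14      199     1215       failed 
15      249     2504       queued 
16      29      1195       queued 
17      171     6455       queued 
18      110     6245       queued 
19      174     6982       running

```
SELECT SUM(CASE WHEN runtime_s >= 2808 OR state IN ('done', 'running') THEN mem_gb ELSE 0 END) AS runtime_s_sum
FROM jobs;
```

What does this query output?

job_id=8: ✗
job_id=9: ✗
job_id=10: ✓ → 229
job_id=11: ✓ → 246
job_id=12: ✓ → 85
job_id=13: ✗
job_id=14: ✗
job_id=15: ✗
job_id=16: ✗
job_id=17: ✓ → 171
job_id=18: ✓ → 110
job_id=19: ✓ → 174
runtime_s_sum = 229 + 246 + 85 + 171 + 110 + 174 = 1015

1015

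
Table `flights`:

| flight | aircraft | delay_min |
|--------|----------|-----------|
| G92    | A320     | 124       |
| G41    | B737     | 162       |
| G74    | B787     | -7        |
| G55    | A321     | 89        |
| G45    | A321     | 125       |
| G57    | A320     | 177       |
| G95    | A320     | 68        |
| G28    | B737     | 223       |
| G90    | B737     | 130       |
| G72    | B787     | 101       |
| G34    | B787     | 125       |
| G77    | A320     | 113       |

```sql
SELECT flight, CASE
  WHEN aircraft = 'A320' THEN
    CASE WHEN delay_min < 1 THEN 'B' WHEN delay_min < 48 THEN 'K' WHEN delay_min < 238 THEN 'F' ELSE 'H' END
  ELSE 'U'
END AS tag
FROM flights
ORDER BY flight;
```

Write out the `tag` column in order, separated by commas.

U, U, U, U, U, F, U, U, F, U, F, F

flight=G28: aircraft='B737' → outer ELSE → U
flight=G34: aircraft='B787' → outer ELSE → U
flight=G41: aircraft='B737' → outer ELSE → U
flight=G45: aircraft='A321' → outer ELSE → U
flight=G55: aircraft='A321' → outer ELSE → U
flight=G57: aircraft='A320' → inner[delay_min < 238] → F
flight=G72: aircraft='B787' → outer ELSE → U
flight=G74: aircraft='B787' → outer ELSE → U
flight=G77: aircraft='A320' → inner[delay_min < 238] → F
flight=G90: aircraft='B737' → outer ELSE → U
flight=G92: aircraft='A320' → inner[delay_min < 238] → F
flight=G95: aircraft='A320' → inner[delay_min < 238] → F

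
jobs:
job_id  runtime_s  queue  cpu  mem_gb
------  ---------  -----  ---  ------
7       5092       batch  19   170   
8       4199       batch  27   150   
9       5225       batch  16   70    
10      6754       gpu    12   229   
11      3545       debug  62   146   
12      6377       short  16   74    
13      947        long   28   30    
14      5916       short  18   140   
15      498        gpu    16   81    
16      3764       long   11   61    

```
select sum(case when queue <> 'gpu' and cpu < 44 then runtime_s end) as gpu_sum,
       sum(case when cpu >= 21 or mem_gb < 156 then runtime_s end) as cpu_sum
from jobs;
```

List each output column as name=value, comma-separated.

[gpu_sum: queue <> 'gpu' and cpu < 44]
job_id=7: ✓ → 5092
job_id=8: ✓ → 4199
job_id=9: ✓ → 5225
job_id=10: ✗
job_id=11: ✗
job_id=12: ✓ → 6377
job_id=13: ✓ → 947
job_id=14: ✓ → 5916
job_id=15: ✗
job_id=16: ✓ → 3764
gpu_sum = 5092 + 4199 + 5225 + 6377 + 947 + 5916 + 3764 = 31520
—
[cpu_sum: cpu >= 21 or mem_gb < 156]
job_id=7: ✗
job_id=8: ✓ → 4199
job_id=9: ✓ → 5225
job_id=10: ✗
job_id=11: ✓ → 3545
job_id=12: ✓ → 6377
job_id=13: ✓ → 947
job_id=14: ✓ → 5916
job_id=15: ✓ → 498
job_id=16: ✓ → 3764
cpu_sum = 4199 + 5225 + 3545 + 6377 + 947 + 5916 + 498 + 3764 = 30471

gpu_sum=31520, cpu_sum=30471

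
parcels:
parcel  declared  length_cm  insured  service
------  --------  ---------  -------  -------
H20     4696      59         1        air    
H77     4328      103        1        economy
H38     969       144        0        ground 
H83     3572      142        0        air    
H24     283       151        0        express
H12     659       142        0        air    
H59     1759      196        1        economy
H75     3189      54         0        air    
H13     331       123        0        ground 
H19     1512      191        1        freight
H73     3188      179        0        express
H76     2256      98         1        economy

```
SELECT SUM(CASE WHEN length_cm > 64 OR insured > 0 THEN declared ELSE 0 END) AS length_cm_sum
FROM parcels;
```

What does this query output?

parcel=H20: ✓ → 4696
parcel=H77: ✓ → 4328
parcel=H38: ✓ → 969
parcel=H83: ✓ → 3572
parcel=H24: ✓ → 283
parcel=H12: ✓ → 659
parcel=H59: ✓ → 1759
parcel=H75: ✗
parcel=H13: ✓ → 331
parcel=H19: ✓ → 1512
parcel=H73: ✓ → 3188
parcel=H76: ✓ → 2256
length_cm_sum = 4696 + 4328 + 969 + 3572 + 283 + 659 + 1759 + 331 + 1512 + 3188 + 2256 = 23553

23553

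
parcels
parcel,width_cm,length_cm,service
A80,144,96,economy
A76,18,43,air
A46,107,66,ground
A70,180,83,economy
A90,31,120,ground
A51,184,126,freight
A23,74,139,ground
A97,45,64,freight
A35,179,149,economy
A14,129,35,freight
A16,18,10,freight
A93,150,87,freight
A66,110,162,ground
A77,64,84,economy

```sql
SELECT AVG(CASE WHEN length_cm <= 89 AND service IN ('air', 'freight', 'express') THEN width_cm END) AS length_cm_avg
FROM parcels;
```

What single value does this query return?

parcel=A80: ✗
parcel=A76: ✓ → 18
parcel=A46: ✗
parcel=A70: ✗
parcel=A90: ✗
parcel=A51: ✗
parcel=A23: ✗
parcel=A97: ✓ → 45
parcel=A35: ✗
parcel=A14: ✓ → 129
parcel=A16: ✓ → 18
parcel=A93: ✓ → 150
parcel=A66: ✗
parcel=A77: ✗
length_cm_avg = (18 + 45 + 129 + 18 + 150) / 5 = 72

72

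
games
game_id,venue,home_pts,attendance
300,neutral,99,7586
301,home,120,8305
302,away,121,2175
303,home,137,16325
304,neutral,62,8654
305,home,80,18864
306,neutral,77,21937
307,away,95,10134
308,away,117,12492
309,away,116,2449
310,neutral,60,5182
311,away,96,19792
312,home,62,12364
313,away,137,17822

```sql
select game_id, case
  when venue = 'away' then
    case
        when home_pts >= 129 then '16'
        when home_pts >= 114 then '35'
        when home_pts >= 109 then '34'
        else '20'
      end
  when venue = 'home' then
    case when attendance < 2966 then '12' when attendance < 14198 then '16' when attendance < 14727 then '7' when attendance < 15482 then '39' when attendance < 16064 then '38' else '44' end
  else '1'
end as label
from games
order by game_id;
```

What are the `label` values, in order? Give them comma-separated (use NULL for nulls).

1, 16, 35, 44, 1, 44, 1, 20, 35, 35, 1, 20, 16, 16

game_id=300: venue='neutral' → outer ELSE → 1
game_id=301: venue='home' → inner[attendance < 14198] → 16
game_id=302: venue='away' → inner[home_pts >= 114] → 35
game_id=303: venue='home' → inner[ELSE] → 44
game_id=304: venue='neutral' → outer ELSE → 1
game_id=305: venue='home' → inner[ELSE] → 44
game_id=306: venue='neutral' → outer ELSE → 1
game_id=307: venue='away' → inner[ELSE] → 20
game_id=308: venue='away' → inner[home_pts >= 114] → 35
game_id=309: venue='away' → inner[home_pts >= 114] → 35
game_id=310: venue='neutral' → outer ELSE → 1
game_id=311: venue='away' → inner[ELSE] → 20
game_id=312: venue='home' → inner[attendance < 14198] → 16
game_id=313: venue='away' → inner[home_pts >= 129] → 16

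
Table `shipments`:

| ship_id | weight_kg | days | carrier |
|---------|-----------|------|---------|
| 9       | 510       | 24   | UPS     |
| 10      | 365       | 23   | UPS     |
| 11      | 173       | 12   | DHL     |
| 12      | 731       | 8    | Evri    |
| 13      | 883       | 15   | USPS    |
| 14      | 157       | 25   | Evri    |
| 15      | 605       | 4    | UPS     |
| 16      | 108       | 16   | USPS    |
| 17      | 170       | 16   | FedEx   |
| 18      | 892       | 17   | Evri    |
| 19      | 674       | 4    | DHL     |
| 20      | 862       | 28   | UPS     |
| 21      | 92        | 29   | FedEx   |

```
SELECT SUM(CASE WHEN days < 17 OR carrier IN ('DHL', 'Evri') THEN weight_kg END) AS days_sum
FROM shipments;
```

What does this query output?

ship_id=9: ✗
ship_id=10: ✗
ship_id=11: ✓ → 173
ship_id=12: ✓ → 731
ship_id=13: ✓ → 883
ship_id=14: ✓ → 157
ship_id=15: ✓ → 605
ship_id=16: ✓ → 108
ship_id=17: ✓ → 170
ship_id=18: ✓ → 892
ship_id=19: ✓ → 674
ship_id=20: ✗
ship_id=21: ✗
days_sum = 173 + 731 + 883 + 157 + 605 + 108 + 170 + 892 + 674 = 4393

4393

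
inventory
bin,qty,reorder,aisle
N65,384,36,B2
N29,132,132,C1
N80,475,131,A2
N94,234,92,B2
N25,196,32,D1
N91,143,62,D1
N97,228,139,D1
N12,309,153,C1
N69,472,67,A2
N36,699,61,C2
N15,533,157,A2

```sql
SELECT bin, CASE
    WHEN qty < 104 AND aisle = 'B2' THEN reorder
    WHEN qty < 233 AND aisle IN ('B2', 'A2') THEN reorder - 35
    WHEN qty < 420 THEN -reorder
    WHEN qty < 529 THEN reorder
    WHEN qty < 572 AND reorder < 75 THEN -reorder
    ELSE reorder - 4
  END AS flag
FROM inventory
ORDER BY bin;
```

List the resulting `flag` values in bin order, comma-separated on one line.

bin=N12: qty < 420 → -153
bin=N15: ELSE → 153
bin=N25: qty < 420 → -32
bin=N29: qty < 420 → -132
bin=N36: ELSE → 57
bin=N65: qty < 420 → -36
bin=N69: qty < 529 → 67
bin=N80: qty < 529 → 131
bin=N91: qty < 420 → -62
bin=N94: qty < 420 → -92
bin=N97: qty < 420 → -139

-153, 153, -32, -132, 57, -36, 67, 131, -62, -92, -139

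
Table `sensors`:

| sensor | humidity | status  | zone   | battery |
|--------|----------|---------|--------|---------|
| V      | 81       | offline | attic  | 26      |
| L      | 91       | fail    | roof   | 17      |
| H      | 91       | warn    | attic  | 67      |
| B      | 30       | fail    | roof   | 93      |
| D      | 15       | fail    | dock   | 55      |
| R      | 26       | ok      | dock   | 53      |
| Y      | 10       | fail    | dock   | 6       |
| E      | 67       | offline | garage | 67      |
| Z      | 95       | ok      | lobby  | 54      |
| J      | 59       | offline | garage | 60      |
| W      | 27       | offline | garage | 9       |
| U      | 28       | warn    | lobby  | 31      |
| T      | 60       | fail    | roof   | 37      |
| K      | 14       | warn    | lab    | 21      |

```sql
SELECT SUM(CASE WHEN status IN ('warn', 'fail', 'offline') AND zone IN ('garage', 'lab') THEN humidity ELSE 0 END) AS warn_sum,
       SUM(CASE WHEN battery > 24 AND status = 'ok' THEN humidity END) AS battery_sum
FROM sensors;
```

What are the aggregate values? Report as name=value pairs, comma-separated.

warn_sum=167, battery_sum=121

[warn_sum: status IN ('warn', 'fail', 'offline') AND zone IN ('garage', 'lab')]
sensor=V: ✗
sensor=L: ✗
sensor=H: ✗
sensor=B: ✗
sensor=D: ✗
sensor=R: ✗
sensor=Y: ✗
sensor=E: ✓ → 67
sensor=Z: ✗
sensor=J: ✓ → 59
sensor=W: ✓ → 27
sensor=U: ✗
sensor=T: ✗
sensor=K: ✓ → 14
warn_sum = 67 + 59 + 27 + 14 = 167
—
[battery_sum: battery > 24 AND status = 'ok']
sensor=V: ✗
sensor=L: ✗
sensor=H: ✗
sensor=B: ✗
sensor=D: ✗
sensor=R: ✓ → 26
sensor=Y: ✗
sensor=E: ✗
sensor=Z: ✓ → 95
sensor=J: ✗
sensor=W: ✗
sensor=U: ✗
sensor=T: ✗
sensor=K: ✗
battery_sum = 26 + 95 = 121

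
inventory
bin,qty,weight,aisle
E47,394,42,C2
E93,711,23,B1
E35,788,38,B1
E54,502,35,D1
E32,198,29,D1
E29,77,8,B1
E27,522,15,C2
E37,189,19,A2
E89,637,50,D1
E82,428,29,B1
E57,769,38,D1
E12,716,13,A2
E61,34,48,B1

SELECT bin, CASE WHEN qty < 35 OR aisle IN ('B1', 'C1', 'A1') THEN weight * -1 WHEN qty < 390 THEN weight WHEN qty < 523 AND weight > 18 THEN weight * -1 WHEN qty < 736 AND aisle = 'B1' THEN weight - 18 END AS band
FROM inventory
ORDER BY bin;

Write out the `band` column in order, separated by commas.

bin=E12: (no match → NULL) → NULL
bin=E27: (no match → NULL) → NULL
bin=E29: qty < 35 OR aisle IN ('B1', 'C1', 'A1') → -8
bin=E32: qty < 390 → 29
bin=E35: qty < 35 OR aisle IN ('B1', 'C1', 'A1') → -38
bin=E37: qty < 390 → 19
bin=E47: qty < 523 AND weight > 18 → -42
bin=E54: qty < 523 AND weight > 18 → -35
bin=E57: (no match → NULL) → NULL
bin=E61: qty < 35 OR aisle IN ('B1', 'C1', 'A1') → -48
bin=E82: qty < 35 OR aisle IN ('B1', 'C1', 'A1') → -29
bin=E89: (no match → NULL) → NULL
bin=E93: qty < 35 OR aisle IN ('B1', 'C1', 'A1') → -23

NULL, NULL, -8, 29, -38, 19, -42, -35, NULL, -48, -29, NULL, -23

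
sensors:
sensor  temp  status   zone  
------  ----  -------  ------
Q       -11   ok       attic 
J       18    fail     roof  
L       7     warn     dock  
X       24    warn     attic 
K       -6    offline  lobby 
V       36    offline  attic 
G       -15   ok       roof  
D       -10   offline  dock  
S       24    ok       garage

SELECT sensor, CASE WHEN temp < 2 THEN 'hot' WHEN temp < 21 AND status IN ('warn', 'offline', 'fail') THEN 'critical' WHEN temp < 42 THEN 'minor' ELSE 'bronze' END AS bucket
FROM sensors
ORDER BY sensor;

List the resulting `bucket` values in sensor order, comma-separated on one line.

hot, hot, critical, hot, critical, hot, minor, minor, minor

sensor=D: temp < 2 → hot
sensor=G: temp < 2 → hot
sensor=J: temp < 21 AND status IN ('warn', 'offline', 'fail') → critical
sensor=K: temp < 2 → hot
sensor=L: temp < 21 AND status IN ('warn', 'offline', 'fail') → critical
sensor=Q: temp < 2 → hot
sensor=S: temp < 42 → minor
sensor=V: temp < 42 → minor
sensor=X: temp < 42 → minor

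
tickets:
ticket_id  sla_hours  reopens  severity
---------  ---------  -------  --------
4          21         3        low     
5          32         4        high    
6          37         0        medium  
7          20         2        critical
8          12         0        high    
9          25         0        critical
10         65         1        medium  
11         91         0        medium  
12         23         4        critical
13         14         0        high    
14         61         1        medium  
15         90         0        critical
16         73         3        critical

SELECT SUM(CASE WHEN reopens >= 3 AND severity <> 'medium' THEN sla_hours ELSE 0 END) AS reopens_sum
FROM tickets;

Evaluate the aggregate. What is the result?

ticket_id=4: ✓ → 21
ticket_id=5: ✓ → 32
ticket_id=6: ✗
ticket_id=7: ✗
ticket_id=8: ✗
ticket_id=9: ✗
ticket_id=10: ✗
ticket_id=11: ✗
ticket_id=12: ✓ → 23
ticket_id=13: ✗
ticket_id=14: ✗
ticket_id=15: ✗
ticket_id=16: ✓ → 73
reopens_sum = 21 + 32 + 23 + 73 = 149

149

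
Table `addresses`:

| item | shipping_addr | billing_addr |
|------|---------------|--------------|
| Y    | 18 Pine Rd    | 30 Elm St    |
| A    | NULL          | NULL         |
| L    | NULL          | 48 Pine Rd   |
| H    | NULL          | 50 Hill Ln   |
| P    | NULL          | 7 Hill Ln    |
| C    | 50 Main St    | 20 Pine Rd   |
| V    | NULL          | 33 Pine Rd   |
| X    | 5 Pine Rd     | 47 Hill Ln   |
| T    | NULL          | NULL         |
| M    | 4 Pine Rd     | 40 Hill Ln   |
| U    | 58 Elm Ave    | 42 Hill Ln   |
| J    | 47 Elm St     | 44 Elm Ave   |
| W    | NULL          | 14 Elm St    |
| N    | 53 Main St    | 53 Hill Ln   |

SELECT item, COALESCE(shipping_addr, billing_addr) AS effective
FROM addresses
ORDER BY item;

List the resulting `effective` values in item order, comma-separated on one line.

NULL, 50 Main St, 50 Hill Ln, 47 Elm St, 48 Pine Rd, 4 Pine Rd, 53 Main St, 7 Hill Ln, NULL, 58 Elm Ave, 33 Pine Rd, 14 Elm St, 5 Pine Rd, 18 Pine Rd

item=A: shipping_addr=NULL, billing_addr=NULL (all NULL) → NULL
item=C: shipping_addr=50 Main St → 50 Main St
item=H: shipping_addr=NULL, billing_addr=50 Hill Ln → 50 Hill Ln
item=J: shipping_addr=47 Elm St → 47 Elm St
item=L: shipping_addr=NULL, billing_addr=48 Pine Rd → 48 Pine Rd
item=M: shipping_addr=4 Pine Rd → 4 Pine Rd
item=N: shipping_addr=53 Main St → 53 Main St
item=P: shipping_addr=NULL, billing_addr=7 Hill Ln → 7 Hill Ln
item=T: shipping_addr=NULL, billing_addr=NULL (all NULL) → NULL
item=U: shipping_addr=58 Elm Ave → 58 Elm Ave
item=V: shipping_addr=NULL, billing_addr=33 Pine Rd → 33 Pine Rd
item=W: shipping_addr=NULL, billing_addr=14 Elm St → 14 Elm St
item=X: shipping_addr=5 Pine Rd → 5 Pine Rd
item=Y: shipping_addr=18 Pine Rd → 18 Pine Rd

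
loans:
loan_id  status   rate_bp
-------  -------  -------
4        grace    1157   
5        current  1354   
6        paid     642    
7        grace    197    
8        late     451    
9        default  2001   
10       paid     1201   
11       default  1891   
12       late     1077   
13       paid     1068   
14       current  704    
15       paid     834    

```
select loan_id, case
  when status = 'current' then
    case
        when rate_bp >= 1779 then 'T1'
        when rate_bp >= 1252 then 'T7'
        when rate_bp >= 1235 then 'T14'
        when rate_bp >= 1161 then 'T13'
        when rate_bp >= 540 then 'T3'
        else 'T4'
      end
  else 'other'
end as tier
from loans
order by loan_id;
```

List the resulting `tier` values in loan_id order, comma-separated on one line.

loan_id=4: status='grace' → outer ELSE → other
loan_id=5: status='current' → inner[rate_bp >= 1252] → T7
loan_id=6: status='paid' → outer ELSE → other
loan_id=7: status='grace' → outer ELSE → other
loan_id=8: status='late' → outer ELSE → other
loan_id=9: status='default' → outer ELSE → other
loan_id=10: status='paid' → outer ELSE → other
loan_id=11: status='default' → outer ELSE → other
loan_id=12: status='late' → outer ELSE → other
loan_id=13: status='paid' → outer ELSE → other
loan_id=14: status='current' → inner[rate_bp >= 540] → T3
loan_id=15: status='paid' → outer ELSE → other

other, T7, other, other, other, other, other, other, other, other, T3, other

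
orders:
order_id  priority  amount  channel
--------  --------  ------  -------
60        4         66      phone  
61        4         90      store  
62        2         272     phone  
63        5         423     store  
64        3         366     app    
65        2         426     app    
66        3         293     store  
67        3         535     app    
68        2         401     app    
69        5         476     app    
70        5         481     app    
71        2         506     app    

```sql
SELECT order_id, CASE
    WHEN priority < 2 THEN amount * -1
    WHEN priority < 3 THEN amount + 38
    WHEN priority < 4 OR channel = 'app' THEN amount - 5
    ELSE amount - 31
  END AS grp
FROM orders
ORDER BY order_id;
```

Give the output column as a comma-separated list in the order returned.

35, 59, 310, 392, 361, 464, 288, 530, 439, 471, 476, 544

order_id=60: ELSE → 35
order_id=61: ELSE → 59
order_id=62: priority < 3 → 310
order_id=63: ELSE → 392
order_id=64: priority < 4 OR channel = 'app' → 361
order_id=65: priority < 3 → 464
order_id=66: priority < 4 OR channel = 'app' → 288
order_id=67: priority < 4 OR channel = 'app' → 530
order_id=68: priority < 3 → 439
order_id=69: priority < 4 OR channel = 'app' → 471
order_id=70: priority < 4 OR channel = 'app' → 476
order_id=71: priority < 3 → 544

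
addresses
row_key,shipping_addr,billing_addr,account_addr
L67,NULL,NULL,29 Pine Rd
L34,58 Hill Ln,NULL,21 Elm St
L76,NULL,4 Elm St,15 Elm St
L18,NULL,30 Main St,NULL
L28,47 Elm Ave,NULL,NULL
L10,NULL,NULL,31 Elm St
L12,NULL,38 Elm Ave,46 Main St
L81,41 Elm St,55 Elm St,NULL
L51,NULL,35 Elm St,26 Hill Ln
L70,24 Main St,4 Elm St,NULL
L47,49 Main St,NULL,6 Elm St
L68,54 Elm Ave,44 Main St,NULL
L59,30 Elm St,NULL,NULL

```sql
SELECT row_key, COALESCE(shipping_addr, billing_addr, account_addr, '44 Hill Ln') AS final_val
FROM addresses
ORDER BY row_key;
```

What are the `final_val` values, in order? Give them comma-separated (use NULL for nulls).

31 Elm St, 38 Elm Ave, 30 Main St, 47 Elm Ave, 58 Hill Ln, 49 Main St, 35 Elm St, 30 Elm St, 29 Pine Rd, 54 Elm Ave, 24 Main St, 4 Elm St, 41 Elm St

row_key=L10: shipping_addr=NULL, billing_addr=NULL, account_addr=31 Elm St → 31 Elm St
row_key=L12: shipping_addr=NULL, billing_addr=38 Elm Ave → 38 Elm Ave
row_key=L18: shipping_addr=NULL, billing_addr=30 Main St → 30 Main St
row_key=L28: shipping_addr=47 Elm Ave → 47 Elm Ave
row_key=L34: shipping_addr=58 Hill Ln → 58 Hill Ln
row_key=L47: shipping_addr=49 Main St → 49 Main St
row_key=L51: shipping_addr=NULL, billing_addr=35 Elm St → 35 Elm St
row_key=L59: shipping_addr=30 Elm St → 30 Elm St
row_key=L67: shipping_addr=NULL, billing_addr=NULL, account_addr=29 Pine Rd → 29 Pine Rd
row_key=L68: shipping_addr=54 Elm Ave → 54 Elm Ave
row_key=L70: shipping_addr=24 Main St → 24 Main St
row_key=L76: shipping_addr=NULL, billing_addr=4 Elm St → 4 Elm St
row_key=L81: shipping_addr=41 Elm St → 41 Elm St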